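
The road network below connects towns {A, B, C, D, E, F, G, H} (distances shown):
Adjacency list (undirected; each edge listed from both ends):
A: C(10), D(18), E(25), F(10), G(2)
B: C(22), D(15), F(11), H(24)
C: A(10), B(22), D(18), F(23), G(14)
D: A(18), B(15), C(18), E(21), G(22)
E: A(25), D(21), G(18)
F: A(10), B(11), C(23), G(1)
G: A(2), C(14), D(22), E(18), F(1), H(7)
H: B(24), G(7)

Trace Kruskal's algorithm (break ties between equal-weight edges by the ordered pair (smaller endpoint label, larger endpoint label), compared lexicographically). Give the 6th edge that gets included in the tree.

Kruskal: consider edges lightest-first.
F–G (1): add — endpoints in different components.
A–G (2): add — endpoints in different components.
G–H (7): add — endpoints in different components.
A–C (10): add — endpoints in different components.
A–F (10): skip — A and F already connected.
B–F (11): add — endpoints in different components.
C–G (14): skip — C and G already connected.
B–D (15): add — endpoints in different components.
A–D (18): skip — A and D already connected.
C–D (18): skip — C and D already connected.
E–G (18): add — endpoints in different components.
The 6th edge added is B–D.

B-D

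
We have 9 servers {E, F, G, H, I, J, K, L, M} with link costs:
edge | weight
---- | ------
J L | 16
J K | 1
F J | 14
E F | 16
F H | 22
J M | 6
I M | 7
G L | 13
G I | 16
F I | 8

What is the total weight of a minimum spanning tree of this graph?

Prim, starting at K.
Step 1: frontier [J K 1] → take J K (1); add J.
Step 2: frontier [J M 6, F J 14, J L 16] → take J M (6); add M.
Step 3: frontier [F J 14, J L 16, I M 7] → take I M (7); add I.
Step 4: frontier [F I 8, G I 16, F J 14, J L 16] → take F I (8); add F.
Step 5: frontier [E F 16, F H 22, G I 16, J L 16] → take E F (16); add E.
Step 6: frontier [F H 22, G I 16, J L 16] → take G I (16); add G.
Step 7: frontier [F H 22, G L 13, J L 16] → take G L (13); add L.
Step 8: frontier [F H 22] → take F H (22); add H.
MST edges: J K, J M, I M, F I, E F, G I, G L, F H; total weight 1+6+7+8+16+16+13+22 = 89.

89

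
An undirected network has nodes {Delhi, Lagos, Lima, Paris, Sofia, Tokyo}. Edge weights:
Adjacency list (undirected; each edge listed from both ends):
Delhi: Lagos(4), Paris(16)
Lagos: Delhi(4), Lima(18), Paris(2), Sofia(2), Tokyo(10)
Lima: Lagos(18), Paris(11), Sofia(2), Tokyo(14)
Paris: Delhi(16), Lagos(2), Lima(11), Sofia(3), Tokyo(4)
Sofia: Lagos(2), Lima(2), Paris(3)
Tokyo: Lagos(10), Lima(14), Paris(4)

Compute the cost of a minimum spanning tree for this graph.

14

Grow the tree from Paris using Prim:
Step 1: frontier [Lagos–Paris 2, Paris–Sofia 3, Paris–Tokyo 4, Lima–Paris 11, Delhi–Paris 16] → take Lagos–Paris (2); add Lagos.
Step 2: frontier [Lagos–Sofia 2, Delhi–Lagos 4, Lagos–Tokyo 10, Lagos–Lima 18, Paris–Sofia 3, Paris–Tokyo 4, Lima–Paris 11, Delhi–Paris 16] → take Lagos–Sofia (2); add Sofia.
Step 3: frontier [Delhi–Lagos 4, Lagos–Tokyo 10, Lagos–Lima 18, Paris–Tokyo 4, Lima–Paris 11, Delhi–Paris 16, Lima–Sofia 2] → take Lima–Sofia (2); add Lima.
Step 4: frontier [Delhi–Lagos 4, Lagos–Tokyo 10, Lima–Tokyo 14, Paris–Tokyo 4, Delhi–Paris 16] → take Delhi–Lagos (4); add Delhi.
Step 5: frontier [Lagos–Tokyo 10, Lima–Tokyo 14, Paris–Tokyo 4] → take Paris–Tokyo (4); add Tokyo.
MST edges: Lagos–Paris, Lagos–Sofia, Lima–Sofia, Delhi–Lagos, Paris–Tokyo; total weight 2+2+2+4+4 = 14.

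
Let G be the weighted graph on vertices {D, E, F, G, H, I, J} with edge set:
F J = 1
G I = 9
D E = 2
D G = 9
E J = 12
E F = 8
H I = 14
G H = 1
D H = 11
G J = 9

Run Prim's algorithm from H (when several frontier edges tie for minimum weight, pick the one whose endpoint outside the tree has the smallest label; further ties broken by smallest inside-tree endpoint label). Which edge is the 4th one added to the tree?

Prim, starting at H.
Step 1: frontier [G H 1, D H 11, H I 14] → take G H (1); add G.
Step 2: frontier [D G 9, G I 9, G J 9, D H 11, H I 14] → take D G (9); add D.
Step 3: frontier [D E 2, G I 9, G J 9, H I 14] → take D E (2); add E.
Step 4: frontier [E F 8, E J 12, G I 9, G J 9, H I 14] → take E F (8); add F.
Step 5: frontier [E J 12, F J 1, G I 9, G J 9, H I 14] → take F J (1); add J.
Step 6: frontier [G I 9, H I 14] → take G I (9); add I.
The 4th edge added is E F.

E-F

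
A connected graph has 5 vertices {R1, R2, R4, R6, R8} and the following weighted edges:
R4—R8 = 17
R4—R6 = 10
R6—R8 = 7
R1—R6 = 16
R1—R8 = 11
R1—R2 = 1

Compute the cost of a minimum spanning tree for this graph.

29

Kruskal: consider edges lightest-first.
R1—R2 (1): add — endpoints in different components.
R6—R8 (7): add — endpoints in different components.
R4—R6 (10): add — endpoints in different components.
R1—R8 (11): add — endpoints in different components.
MST edges: R1—R2, R6—R8, R4—R6, R1—R8; total weight 1+7+10+11 = 29.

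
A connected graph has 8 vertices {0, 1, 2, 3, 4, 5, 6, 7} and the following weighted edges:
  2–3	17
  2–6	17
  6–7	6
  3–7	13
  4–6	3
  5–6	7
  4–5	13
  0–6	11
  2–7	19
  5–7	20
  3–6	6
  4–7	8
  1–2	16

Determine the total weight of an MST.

Prim, starting at 2.
Step 1: frontier [1–2 16, 2–3 17, 2–6 17, 2–7 19] → take 1–2 (16); add 1.
Step 2: frontier [2–3 17, 2–6 17, 2–7 19] → take 2–3 (17); add 3.
Step 3: frontier [2–6 17, 2–7 19, 3–6 6, 3–7 13] → take 3–6 (6); add 6.
Step 4: frontier [2–7 19, 3–7 13, 4–6 3, 6–7 6, 5–6 7, 0–6 11] → take 4–6 (3); add 4.
Step 5: frontier [2–7 19, 3–7 13, 4–7 8, 4–5 13, 6–7 6, 5–6 7, 0–6 11] → take 6–7 (6); add 7.
Step 6: frontier [4–5 13, 5–6 7, 0–6 11, 5–7 20] → take 5–6 (7); add 5.
Step 7: frontier [0–6 11] → take 0–6 (11); add 0.
MST edges: 1–2, 2–3, 3–6, 4–6, 6–7, 5–6, 0–6; total weight 16+17+6+3+6+7+11 = 66.

66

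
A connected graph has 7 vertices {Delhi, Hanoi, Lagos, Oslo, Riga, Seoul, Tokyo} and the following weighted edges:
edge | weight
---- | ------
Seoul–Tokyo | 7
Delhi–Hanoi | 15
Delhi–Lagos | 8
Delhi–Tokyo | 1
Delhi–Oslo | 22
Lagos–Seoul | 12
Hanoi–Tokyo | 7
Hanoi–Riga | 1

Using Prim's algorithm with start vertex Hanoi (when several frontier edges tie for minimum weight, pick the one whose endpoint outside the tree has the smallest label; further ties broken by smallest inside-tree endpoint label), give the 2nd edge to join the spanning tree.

Hanoi-Tokyo

Grow the tree from Hanoi using Prim:
Step 1: cheapest edge leaving the tree is Hanoi–Riga (1); add Riga.
Step 2: cheapest edge leaving the tree is Hanoi–Tokyo (7); add Tokyo.
Step 3: cheapest edge leaving the tree is Delhi–Tokyo (1); add Delhi.
Step 4: cheapest edge leaving the tree is Seoul–Tokyo (7); add Seoul.
Step 5: cheapest edge leaving the tree is Delhi–Lagos (8); add Lagos.
Step 6: cheapest edge leaving the tree is Delhi–Oslo (22); add Oslo.
The 2nd edge added is Hanoi–Tokyo.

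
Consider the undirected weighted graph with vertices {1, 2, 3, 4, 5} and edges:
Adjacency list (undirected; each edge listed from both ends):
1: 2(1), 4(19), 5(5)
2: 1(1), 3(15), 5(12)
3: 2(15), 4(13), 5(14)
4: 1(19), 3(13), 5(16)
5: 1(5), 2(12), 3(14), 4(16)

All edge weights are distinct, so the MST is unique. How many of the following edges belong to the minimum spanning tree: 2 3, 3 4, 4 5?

1

Sort edges by weight, then run Kruskal:
1 2 (1): add. Components now {1,2} {3} {4} {5}
1 5 (5): add. Components now {1,2,5} {3} {4}
2 5 (12): skip — 2 and 5 already connected.
3 4 (13): add. Components now {1,2,5} {3,4}
3 5 (14): add. Components now {1,2,3,4,5}
MST edge set: {1 2, 1 5, 3 4, 3 5}.
Of the listed edges, {3 4} are in the MST → 1.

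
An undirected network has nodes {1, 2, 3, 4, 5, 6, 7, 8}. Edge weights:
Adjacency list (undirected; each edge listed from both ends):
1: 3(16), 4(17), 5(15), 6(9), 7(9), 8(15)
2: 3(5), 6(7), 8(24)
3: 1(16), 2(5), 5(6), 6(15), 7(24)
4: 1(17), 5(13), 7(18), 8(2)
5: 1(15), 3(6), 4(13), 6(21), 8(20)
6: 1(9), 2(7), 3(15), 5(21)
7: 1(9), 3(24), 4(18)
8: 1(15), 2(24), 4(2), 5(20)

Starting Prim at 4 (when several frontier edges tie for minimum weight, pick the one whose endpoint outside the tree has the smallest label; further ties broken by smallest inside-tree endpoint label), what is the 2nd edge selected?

4-5

Prim, starting at 4.
Step 1: cheapest edge leaving the tree is 4–8 (2); add 8.
Step 2: cheapest edge leaving the tree is 4–5 (13); add 5.
Step 3: cheapest edge leaving the tree is 3–5 (6); add 3.
Step 4: cheapest edge leaving the tree is 2–3 (5); add 2.
Step 5: cheapest edge leaving the tree is 2–6 (7); add 6.
Step 6: cheapest edge leaving the tree is 1–6 (9); add 1.
Step 7: cheapest edge leaving the tree is 1–7 (9); add 7.
The 2nd edge added is 4–5.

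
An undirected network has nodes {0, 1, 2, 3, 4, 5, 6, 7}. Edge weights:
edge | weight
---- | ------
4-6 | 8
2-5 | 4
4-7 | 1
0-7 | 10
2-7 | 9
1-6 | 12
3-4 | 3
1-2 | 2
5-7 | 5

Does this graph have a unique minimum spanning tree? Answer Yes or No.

Yes

Kruskal: consider edges lightest-first.
4-7 (1): add — endpoints in different components.
1-2 (2): add — endpoints in different components.
3-4 (3): add — endpoints in different components.
2-5 (4): add — endpoints in different components.
5-7 (5): add — endpoints in different components.
4-6 (8): add — endpoints in different components.
2-7 (9): skip — 2 and 7 already connected.
0-7 (10): add — endpoints in different components.
Every non-tree edge has weight strictly greater than the heaviest edge on the tree path between its endpoints, so the MST is unique.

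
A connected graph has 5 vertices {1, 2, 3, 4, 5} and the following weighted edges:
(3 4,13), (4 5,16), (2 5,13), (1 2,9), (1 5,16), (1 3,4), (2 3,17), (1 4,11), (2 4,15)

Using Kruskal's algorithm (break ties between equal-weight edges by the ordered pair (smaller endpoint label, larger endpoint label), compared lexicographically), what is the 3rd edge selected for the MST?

1-4

Kruskal's algorithm — process edges by increasing weight (ties by edge label):
1 3 (4): add — endpoints in different components.
1 2 (9): add — endpoints in different components.
1 4 (11): add — endpoints in different components.
2 5 (13): add — endpoints in different components.
The 3rd edge added is 1 4.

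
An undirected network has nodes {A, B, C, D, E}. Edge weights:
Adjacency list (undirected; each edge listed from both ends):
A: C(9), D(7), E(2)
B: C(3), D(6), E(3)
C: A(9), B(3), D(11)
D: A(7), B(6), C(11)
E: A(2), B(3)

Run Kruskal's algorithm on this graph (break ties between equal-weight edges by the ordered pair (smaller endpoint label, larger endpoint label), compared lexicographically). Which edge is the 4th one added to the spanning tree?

Kruskal: consider edges lightest-first.
A E (2): add — endpoints in different components.
B C (3): add — endpoints in different components.
B E (3): add — endpoints in different components.
B D (6): add — endpoints in different components.
The 4th edge added is B D.

B-D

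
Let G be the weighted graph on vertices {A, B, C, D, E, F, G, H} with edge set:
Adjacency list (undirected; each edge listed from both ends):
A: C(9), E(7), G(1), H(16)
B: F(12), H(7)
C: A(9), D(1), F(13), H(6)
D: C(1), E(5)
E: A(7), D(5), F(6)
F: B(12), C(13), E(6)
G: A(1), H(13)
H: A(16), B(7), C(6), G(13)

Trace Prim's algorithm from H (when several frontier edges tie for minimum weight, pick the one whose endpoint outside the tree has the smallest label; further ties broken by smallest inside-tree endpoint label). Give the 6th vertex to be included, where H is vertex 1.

A

Prim's algorithm from H:
Step 1: cheapest edge leaving the tree is C-H (6); add C.
Step 2: cheapest edge leaving the tree is C-D (1); add D.
Step 3: cheapest edge leaving the tree is D-E (5); add E.
Step 4: cheapest edge leaving the tree is E-F (6); add F.
Step 5: cheapest edge leaving the tree is A-E (7); add A.
Step 6: cheapest edge leaving the tree is A-G (1); add G.
Step 7: cheapest edge leaving the tree is B-H (7); add B.
Vertex order: H, C, D, E, F, A, G, B. The 6th vertex is A.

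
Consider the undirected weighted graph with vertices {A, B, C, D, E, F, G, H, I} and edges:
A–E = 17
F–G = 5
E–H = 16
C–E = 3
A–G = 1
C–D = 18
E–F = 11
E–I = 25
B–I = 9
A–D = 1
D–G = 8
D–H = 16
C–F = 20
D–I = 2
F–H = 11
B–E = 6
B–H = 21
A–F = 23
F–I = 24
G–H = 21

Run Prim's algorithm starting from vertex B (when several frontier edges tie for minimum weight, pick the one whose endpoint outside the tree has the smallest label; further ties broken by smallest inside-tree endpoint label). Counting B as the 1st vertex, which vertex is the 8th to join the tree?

Prim's algorithm from B:
Step 1: cheapest edge leaving the tree is B–E (6); add E.
Step 2: cheapest edge leaving the tree is C–E (3); add C.
Step 3: cheapest edge leaving the tree is B–I (9); add I.
Step 4: cheapest edge leaving the tree is D–I (2); add D.
Step 5: cheapest edge leaving the tree is A–D (1); add A.
Step 6: cheapest edge leaving the tree is A–G (1); add G.
Step 7: cheapest edge leaving the tree is F–G (5); add F.
Step 8: cheapest edge leaving the tree is F–H (11); add H.
Vertex order: B, E, C, I, D, A, G, F, H. The 8th vertex is F.

F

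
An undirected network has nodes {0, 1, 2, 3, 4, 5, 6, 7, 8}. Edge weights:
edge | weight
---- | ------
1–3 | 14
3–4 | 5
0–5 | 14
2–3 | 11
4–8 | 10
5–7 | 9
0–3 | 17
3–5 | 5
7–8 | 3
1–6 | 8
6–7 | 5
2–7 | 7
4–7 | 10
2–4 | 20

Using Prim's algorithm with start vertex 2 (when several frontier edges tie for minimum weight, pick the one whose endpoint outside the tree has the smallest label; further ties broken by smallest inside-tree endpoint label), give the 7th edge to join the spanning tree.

Grow the tree from 2 using Prim:
Step 1: cheapest edge leaving the tree is 2–7 (7); add 7.
Step 2: cheapest edge leaving the tree is 7–8 (3); add 8.
Step 3: cheapest edge leaving the tree is 6–7 (5); add 6.
Step 4: cheapest edge leaving the tree is 1–6 (8); add 1.
Step 5: cheapest edge leaving the tree is 5–7 (9); add 5.
Step 6: cheapest edge leaving the tree is 3–5 (5); add 3.
Step 7: cheapest edge leaving the tree is 3–4 (5); add 4.
Step 8: cheapest edge leaving the tree is 0–5 (14); add 0.
The 7th edge added is 3–4.

3-4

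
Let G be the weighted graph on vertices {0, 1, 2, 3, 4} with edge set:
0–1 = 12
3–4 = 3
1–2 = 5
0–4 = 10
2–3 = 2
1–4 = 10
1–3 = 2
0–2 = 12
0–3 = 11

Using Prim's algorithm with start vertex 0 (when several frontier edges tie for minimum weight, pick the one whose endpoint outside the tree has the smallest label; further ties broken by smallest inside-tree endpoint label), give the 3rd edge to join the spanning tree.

1-3

Grow the tree from 0 using Prim:
Step 1: cheapest edge leaving the tree is 0–4 (10); add 4.
Step 2: cheapest edge leaving the tree is 3–4 (3); add 3.
Step 3: cheapest edge leaving the tree is 1–3 (2); add 1.
Step 4: cheapest edge leaving the tree is 2–3 (2); add 2.
The 3rd edge added is 1–3.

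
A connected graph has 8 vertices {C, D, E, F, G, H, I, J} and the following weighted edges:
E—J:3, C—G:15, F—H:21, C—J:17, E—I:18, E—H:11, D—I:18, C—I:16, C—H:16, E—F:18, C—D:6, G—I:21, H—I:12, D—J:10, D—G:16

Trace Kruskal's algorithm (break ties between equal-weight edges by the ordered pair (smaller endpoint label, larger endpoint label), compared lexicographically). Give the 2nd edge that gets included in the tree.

C-D

Sort edges by weight, then run Kruskal:
E—J (3): add — endpoints in different components.
C—D (6): add — endpoints in different components.
D—J (10): add — endpoints in different components.
E—H (11): add — endpoints in different components.
H—I (12): add — endpoints in different components.
C—G (15): add — endpoints in different components.
C—H (16): skip — C and H already connected.
C—I (16): skip — C and I already connected.
D—G (16): skip — D and G already connected.
C—J (17): skip — C and J already connected.
D—I (18): skip — D and I already connected.
E—F (18): add — endpoints in different components.
The 2nd edge added is C—D.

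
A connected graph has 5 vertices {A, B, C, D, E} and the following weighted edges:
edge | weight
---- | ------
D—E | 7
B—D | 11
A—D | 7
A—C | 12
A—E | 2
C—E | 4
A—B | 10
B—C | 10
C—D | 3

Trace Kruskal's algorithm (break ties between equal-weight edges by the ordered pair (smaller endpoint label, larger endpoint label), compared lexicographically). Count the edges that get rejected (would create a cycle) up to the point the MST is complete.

2

Kruskal's algorithm — process edges by increasing weight (ties by edge label):
A—E (2): add. Components now {A,E} {B} {C} {D}
C—D (3): add. Components now {A,E} {B} {C,D}
C—E (4): add. Components now {A,C,D,E} {B}
A—D (7): skip — A and D already connected.
D—E (7): skip — D and E already connected.
A—B (10): add. Components now {A,B,C,D,E}
Edges rejected before the tree was complete: 2.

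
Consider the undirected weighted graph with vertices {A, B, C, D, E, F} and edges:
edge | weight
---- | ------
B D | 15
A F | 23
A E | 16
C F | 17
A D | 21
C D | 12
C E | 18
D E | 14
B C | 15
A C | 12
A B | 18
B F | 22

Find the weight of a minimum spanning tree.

Kruskal: consider edges lightest-first.
A C (12): add. Components now {A,C} {B} {D} {E} {F}
C D (12): add. Components now {A,C,D} {B} {E} {F}
D E (14): add. Components now {A,C,D,E} {B} {F}
B C (15): add. Components now {A,B,C,D,E} {F}
B D (15): skip — B and D already connected.
A E (16): skip — A and E already connected.
C F (17): add. Components now {A,B,C,D,E,F}
MST edges: A C, C D, D E, B C, C F; total weight 12+12+14+15+17 = 70.

70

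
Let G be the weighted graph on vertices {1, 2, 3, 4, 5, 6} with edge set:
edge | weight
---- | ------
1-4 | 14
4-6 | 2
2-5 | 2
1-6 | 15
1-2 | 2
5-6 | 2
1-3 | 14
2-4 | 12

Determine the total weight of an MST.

Prim, starting at 2.
Step 1: cheapest edge leaving the tree is 1-2 (2); add 1.
Step 2: cheapest edge leaving the tree is 2-5 (2); add 5.
Step 3: cheapest edge leaving the tree is 5-6 (2); add 6.
Step 4: cheapest edge leaving the tree is 4-6 (2); add 4.
Step 5: cheapest edge leaving the tree is 1-3 (14); add 3.
MST edges: 1-2, 2-5, 5-6, 4-6, 1-3; total weight 2+2+2+2+14 = 22.

22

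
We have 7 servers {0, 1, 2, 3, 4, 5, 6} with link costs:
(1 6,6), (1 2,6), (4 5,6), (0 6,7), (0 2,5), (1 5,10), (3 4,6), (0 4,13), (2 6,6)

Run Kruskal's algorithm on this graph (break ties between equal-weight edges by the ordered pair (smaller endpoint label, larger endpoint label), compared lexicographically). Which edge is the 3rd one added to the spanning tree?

1-6

Sort edges by weight, then run Kruskal:
0 2 (5): add. Components now {0,2} {1} {3} {4} {5} {6}
1 2 (6): add. Components now {0,1,2} {3} {4} {5} {6}
1 6 (6): add. Components now {0,1,2,6} {3} {4} {5}
2 6 (6): skip — 2 and 6 already connected.
3 4 (6): add. Components now {0,1,2,6} {3,4} {5}
4 5 (6): add. Components now {0,1,2,6} {3,4,5}
0 6 (7): skip — 0 and 6 already connected.
1 5 (10): add. Components now {0,1,2,3,4,5,6}
The 3rd edge added is 1 6.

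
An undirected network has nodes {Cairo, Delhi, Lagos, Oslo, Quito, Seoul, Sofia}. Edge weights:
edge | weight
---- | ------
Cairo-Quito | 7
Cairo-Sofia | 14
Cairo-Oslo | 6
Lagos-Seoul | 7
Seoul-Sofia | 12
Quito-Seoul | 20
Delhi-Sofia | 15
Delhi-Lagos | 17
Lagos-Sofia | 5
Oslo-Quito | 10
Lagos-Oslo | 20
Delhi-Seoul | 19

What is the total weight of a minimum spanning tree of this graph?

54

Sort edges by weight, then run Kruskal:
Lagos-Sofia (5): add. Components now {Lagos,Sofia} {Quito} {Oslo} {Seoul} {Delhi} {Cairo}
Cairo-Oslo (6): add. Components now {Lagos,Sofia} {Quito} {Cairo,Oslo} {Seoul} {Delhi}
Cairo-Quito (7): add. Components now {Lagos,Sofia} {Cairo,Oslo,Quito} {Seoul} {Delhi}
Lagos-Seoul (7): add. Components now {Lagos,Seoul,Sofia} {Cairo,Oslo,Quito} {Delhi}
Oslo-Quito (10): skip — Quito and Oslo already connected.
Seoul-Sofia (12): skip — Seoul and Sofia already connected.
Cairo-Sofia (14): add. Components now {Cairo,Lagos,Oslo,Quito,Seoul,Sofia} {Delhi}
Delhi-Sofia (15): add. Components now {Cairo,Delhi,Lagos,Oslo,Quito,Seoul,Sofia}
MST edges: Lagos-Sofia, Cairo-Oslo, Cairo-Quito, Lagos-Seoul, Cairo-Sofia, Delhi-Sofia; total weight 5+6+7+7+14+15 = 54.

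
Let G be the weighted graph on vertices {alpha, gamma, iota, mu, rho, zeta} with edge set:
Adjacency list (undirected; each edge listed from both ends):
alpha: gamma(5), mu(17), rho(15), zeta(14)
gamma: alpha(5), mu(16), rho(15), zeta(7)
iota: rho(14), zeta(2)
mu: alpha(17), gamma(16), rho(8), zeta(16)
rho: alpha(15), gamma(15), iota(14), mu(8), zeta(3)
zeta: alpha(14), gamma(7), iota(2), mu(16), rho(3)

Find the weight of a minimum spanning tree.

25

Prim, starting at alpha.
Step 1: cheapest edge leaving the tree is alpha gamma (5); add gamma.
Step 2: cheapest edge leaving the tree is gamma zeta (7); add zeta.
Step 3: cheapest edge leaving the tree is iota zeta (2); add iota.
Step 4: cheapest edge leaving the tree is rho zeta (3); add rho.
Step 5: cheapest edge leaving the tree is mu rho (8); add mu.
MST edges: alpha gamma, gamma zeta, iota zeta, rho zeta, mu rho; total weight 5+7+2+3+8 = 25.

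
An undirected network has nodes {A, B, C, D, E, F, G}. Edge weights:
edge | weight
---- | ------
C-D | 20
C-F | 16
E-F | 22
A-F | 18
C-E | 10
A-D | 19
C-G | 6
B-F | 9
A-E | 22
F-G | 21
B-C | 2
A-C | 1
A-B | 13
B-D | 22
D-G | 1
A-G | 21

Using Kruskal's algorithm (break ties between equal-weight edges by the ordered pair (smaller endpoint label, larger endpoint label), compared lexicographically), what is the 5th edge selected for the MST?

B-F

Kruskal: consider edges lightest-first.
A-C (1): add — endpoints in different components.
D-G (1): add — endpoints in different components.
B-C (2): add — endpoints in different components.
C-G (6): add — endpoints in different components.
B-F (9): add — endpoints in different components.
C-E (10): add — endpoints in different components.
The 5th edge added is B-F.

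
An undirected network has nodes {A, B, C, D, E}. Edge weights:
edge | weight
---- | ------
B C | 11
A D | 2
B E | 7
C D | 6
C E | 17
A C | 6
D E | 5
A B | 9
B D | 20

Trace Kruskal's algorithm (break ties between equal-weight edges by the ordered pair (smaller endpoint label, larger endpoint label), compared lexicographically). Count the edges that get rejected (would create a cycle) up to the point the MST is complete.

Kruskal's algorithm — process edges by increasing weight (ties by edge label):
A D (2): add — endpoints in different components.
D E (5): add — endpoints in different components.
A C (6): add — endpoints in different components.
C D (6): skip — C and D already connected.
B E (7): add — endpoints in different components.
Edges rejected before the tree was complete: 1.

1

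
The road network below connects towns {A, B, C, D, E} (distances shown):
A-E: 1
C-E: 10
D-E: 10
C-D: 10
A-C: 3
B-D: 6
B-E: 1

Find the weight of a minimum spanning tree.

Sort edges by weight, then run Kruskal:
A-E (1): add. Components now {A,E} {B} {C} {D}
B-E (1): add. Components now {A,B,E} {C} {D}
A-C (3): add. Components now {A,B,C,E} {D}
B-D (6): add. Components now {A,B,C,D,E}
MST edges: A-E, B-E, A-C, B-D; total weight 1+1+3+6 = 11.

11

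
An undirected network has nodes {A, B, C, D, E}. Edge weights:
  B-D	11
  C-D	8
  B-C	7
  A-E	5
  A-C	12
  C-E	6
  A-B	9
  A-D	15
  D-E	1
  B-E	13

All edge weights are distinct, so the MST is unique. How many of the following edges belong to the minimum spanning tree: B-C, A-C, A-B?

Kruskal's algorithm — process edges by increasing weight (ties by edge label):
D-E (1): add. Components now {A} {B} {C} {D,E}
A-E (5): add. Components now {A,D,E} {B} {C}
C-E (6): add. Components now {A,C,D,E} {B}
B-C (7): add. Components now {A,B,C,D,E}
MST edge set: {D-E, A-E, C-E, B-C}.
Of the listed edges, {B-C} are in the MST → 1.

1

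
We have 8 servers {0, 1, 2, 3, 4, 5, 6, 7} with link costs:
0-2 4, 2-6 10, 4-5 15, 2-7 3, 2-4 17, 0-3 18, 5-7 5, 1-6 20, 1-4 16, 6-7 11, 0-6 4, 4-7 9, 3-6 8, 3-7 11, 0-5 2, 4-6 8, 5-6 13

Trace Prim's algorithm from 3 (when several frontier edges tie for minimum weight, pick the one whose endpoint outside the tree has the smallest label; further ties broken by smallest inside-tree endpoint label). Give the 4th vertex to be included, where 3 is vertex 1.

Prim, starting at 3.
Step 1: cheapest edge leaving the tree is 3-6 (8); add 6.
Step 2: cheapest edge leaving the tree is 0-6 (4); add 0.
Step 3: cheapest edge leaving the tree is 0-5 (2); add 5.
Step 4: cheapest edge leaving the tree is 0-2 (4); add 2.
Step 5: cheapest edge leaving the tree is 2-7 (3); add 7.
Step 6: cheapest edge leaving the tree is 4-6 (8); add 4.
Step 7: cheapest edge leaving the tree is 1-4 (16); add 1.
Vertex order: 3, 6, 0, 5, 2, 7, 4, 1. The 4th vertex is 5.

5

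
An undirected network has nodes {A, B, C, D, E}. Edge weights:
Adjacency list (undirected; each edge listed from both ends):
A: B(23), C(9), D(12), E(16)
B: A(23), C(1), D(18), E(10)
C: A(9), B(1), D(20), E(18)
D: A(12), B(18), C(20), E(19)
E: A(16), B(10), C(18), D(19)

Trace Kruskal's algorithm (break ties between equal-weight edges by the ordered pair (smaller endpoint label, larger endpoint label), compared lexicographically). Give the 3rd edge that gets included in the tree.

B-E

Kruskal's algorithm — process edges by increasing weight (ties by edge label):
B—C (1): add. Components now {A} {B,C} {D} {E}
A—C (9): add. Components now {A,B,C} {D} {E}
B—E (10): add. Components now {A,B,C,E} {D}
A—D (12): add. Components now {A,B,C,D,E}
The 3rd edge added is B—E.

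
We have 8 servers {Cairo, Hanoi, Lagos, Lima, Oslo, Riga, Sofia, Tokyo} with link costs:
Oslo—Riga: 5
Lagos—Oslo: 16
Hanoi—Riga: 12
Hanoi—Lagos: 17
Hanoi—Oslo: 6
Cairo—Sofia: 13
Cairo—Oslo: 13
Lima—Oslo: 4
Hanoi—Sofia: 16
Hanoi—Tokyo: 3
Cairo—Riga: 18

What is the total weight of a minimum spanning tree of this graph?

60

Grow the tree from Lagos using Prim:
Step 1: frontier [Lagos—Oslo 16, Hanoi—Lagos 17] → take Lagos—Oslo (16); add Oslo.
Step 2: frontier [Hanoi—Lagos 17, Lima—Oslo 4, Oslo—Riga 5, Hanoi—Oslo 6, Cairo—Oslo 13] → take Lima—Oslo (4); add Lima.
Step 3: frontier [Hanoi—Lagos 17, Oslo—Riga 5, Hanoi—Oslo 6, Cairo—Oslo 13] → take Oslo—Riga (5); add Riga.
Step 4: frontier [Hanoi—Lagos 17, Hanoi—Oslo 6, Cairo—Oslo 13, Hanoi—Riga 12, Cairo—Riga 18] → take Hanoi—Oslo (6); add Hanoi.
Step 5: frontier [Hanoi—Tokyo 3, Hanoi—Sofia 16, Cairo—Oslo 13, Cairo—Riga 18] → take Hanoi—Tokyo (3); add Tokyo.
Step 6: frontier [Hanoi—Sofia 16, Cairo—Oslo 13, Cairo—Riga 18] → take Cairo—Oslo (13); add Cairo.
Step 7: frontier [Cairo—Sofia 13, Hanoi—Sofia 16] → take Cairo—Sofia (13); add Sofia.
MST edges: Lagos—Oslo, Lima—Oslo, Oslo—Riga, Hanoi—Oslo, Hanoi—Tokyo, Cairo—Oslo, Cairo—Sofia; total weight 16+4+5+6+3+13+13 = 60.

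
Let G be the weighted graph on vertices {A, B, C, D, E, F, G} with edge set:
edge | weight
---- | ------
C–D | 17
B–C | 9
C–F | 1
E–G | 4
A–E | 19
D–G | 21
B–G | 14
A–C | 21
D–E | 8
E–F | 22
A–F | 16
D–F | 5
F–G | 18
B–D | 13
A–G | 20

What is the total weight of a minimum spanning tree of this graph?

Prim, starting at G.
Step 1: cheapest edge leaving the tree is E–G (4); add E.
Step 2: cheapest edge leaving the tree is D–E (8); add D.
Step 3: cheapest edge leaving the tree is D–F (5); add F.
Step 4: cheapest edge leaving the tree is C–F (1); add C.
Step 5: cheapest edge leaving the tree is B–C (9); add B.
Step 6: cheapest edge leaving the tree is A–F (16); add A.
MST edges: E–G, D–E, D–F, C–F, B–C, A–F; total weight 4+8+5+1+9+16 = 43.

43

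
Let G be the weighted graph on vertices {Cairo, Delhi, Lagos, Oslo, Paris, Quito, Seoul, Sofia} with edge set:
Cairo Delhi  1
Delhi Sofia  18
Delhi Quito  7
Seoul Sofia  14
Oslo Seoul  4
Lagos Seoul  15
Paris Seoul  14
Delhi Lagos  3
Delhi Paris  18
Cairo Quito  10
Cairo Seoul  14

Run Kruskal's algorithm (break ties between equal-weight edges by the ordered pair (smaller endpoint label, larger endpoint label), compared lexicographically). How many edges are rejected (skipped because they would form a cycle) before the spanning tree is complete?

1

Sort edges by weight, then run Kruskal:
Cairo Delhi (1): add — endpoints in different components.
Delhi Lagos (3): add — endpoints in different components.
Oslo Seoul (4): add — endpoints in different components.
Delhi Quito (7): add — endpoints in different components.
Cairo Quito (10): skip — Quito and Cairo already connected.
Cairo Seoul (14): add — endpoints in different components.
Paris Seoul (14): add — endpoints in different components.
Seoul Sofia (14): add — endpoints in different components.
Edges rejected before the tree was complete: 1.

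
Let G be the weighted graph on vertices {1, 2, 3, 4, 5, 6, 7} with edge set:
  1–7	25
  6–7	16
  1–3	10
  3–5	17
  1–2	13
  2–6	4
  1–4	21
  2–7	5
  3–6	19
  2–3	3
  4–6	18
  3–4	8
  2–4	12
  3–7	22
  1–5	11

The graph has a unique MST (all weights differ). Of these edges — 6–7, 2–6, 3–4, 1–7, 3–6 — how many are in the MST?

Sort edges by weight, then run Kruskal:
2–3 (3): add — endpoints in different components.
2–6 (4): add — endpoints in different components.
2–7 (5): add — endpoints in different components.
3–4 (8): add — endpoints in different components.
1–3 (10): add — endpoints in different components.
1–5 (11): add — endpoints in different components.
MST edge set: {2–3, 2–6, 2–7, 3–4, 1–3, 1–5}.
Of the listed edges, {2–6, 3–4} are in the MST → 2.

2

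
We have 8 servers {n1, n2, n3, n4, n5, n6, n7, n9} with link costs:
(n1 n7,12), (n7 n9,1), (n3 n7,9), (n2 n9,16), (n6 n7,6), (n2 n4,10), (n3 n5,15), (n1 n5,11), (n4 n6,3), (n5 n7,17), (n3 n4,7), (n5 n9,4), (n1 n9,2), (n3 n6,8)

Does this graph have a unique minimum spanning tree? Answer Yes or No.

Kruskal: consider edges lightest-first.
n7 n9 (1): add — endpoints in different components.
n1 n9 (2): add — endpoints in different components.
n4 n6 (3): add — endpoints in different components.
n5 n9 (4): add — endpoints in different components.
n6 n7 (6): add — endpoints in different components.
n3 n4 (7): add — endpoints in different components.
n3 n6 (8): skip — n3 and n6 already connected.
n3 n7 (9): skip — n3 and n7 already connected.
n2 n4 (10): add — endpoints in different components.
Every non-tree edge has weight strictly greater than the heaviest edge on the tree path between its endpoints, so the MST is unique.

Yes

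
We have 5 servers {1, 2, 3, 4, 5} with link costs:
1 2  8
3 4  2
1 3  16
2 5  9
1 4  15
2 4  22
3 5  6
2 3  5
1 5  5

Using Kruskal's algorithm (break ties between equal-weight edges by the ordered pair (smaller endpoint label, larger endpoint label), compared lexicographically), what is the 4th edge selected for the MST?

3-5

Sort edges by weight, then run Kruskal:
3 4 (2): add. Components now {1} {2} {3,4} {5}
1 5 (5): add. Components now {1,5} {2} {3,4}
2 3 (5): add. Components now {1,5} {2,3,4}
3 5 (6): add. Components now {1,2,3,4,5}
The 4th edge added is 3 5.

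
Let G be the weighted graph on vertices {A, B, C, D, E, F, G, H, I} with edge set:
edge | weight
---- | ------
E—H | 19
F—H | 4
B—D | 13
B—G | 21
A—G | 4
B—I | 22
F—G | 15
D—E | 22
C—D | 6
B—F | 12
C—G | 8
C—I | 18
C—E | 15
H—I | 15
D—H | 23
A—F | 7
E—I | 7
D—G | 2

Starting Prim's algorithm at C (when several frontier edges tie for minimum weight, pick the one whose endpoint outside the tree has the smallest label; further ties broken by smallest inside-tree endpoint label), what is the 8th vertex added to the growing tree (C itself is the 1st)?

E

Grow the tree from C using Prim:
Step 1: cheapest edge leaving the tree is C—D (6); add D.
Step 2: cheapest edge leaving the tree is D—G (2); add G.
Step 3: cheapest edge leaving the tree is A—G (4); add A.
Step 4: cheapest edge leaving the tree is A—F (7); add F.
Step 5: cheapest edge leaving the tree is F—H (4); add H.
Step 6: cheapest edge leaving the tree is B—F (12); add B.
Step 7: cheapest edge leaving the tree is C—E (15); add E.
Step 8: cheapest edge leaving the tree is E—I (7); add I.
Vertex order: C, D, G, A, F, H, B, E, I. The 8th vertex is E.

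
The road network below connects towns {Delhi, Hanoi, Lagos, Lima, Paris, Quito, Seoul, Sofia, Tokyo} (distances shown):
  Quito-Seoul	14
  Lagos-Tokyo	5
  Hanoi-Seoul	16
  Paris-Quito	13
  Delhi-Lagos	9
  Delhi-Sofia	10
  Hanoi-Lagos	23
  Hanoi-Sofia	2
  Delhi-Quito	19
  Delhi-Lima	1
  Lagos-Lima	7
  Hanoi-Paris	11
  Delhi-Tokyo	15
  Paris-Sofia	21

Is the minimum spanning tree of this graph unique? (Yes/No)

Yes

Kruskal's algorithm — process edges by increasing weight (ties by edge label):
Delhi-Lima (1): add — endpoints in different components.
Hanoi-Sofia (2): add — endpoints in different components.
Lagos-Tokyo (5): add — endpoints in different components.
Lagos-Lima (7): add — endpoints in different components.
Delhi-Lagos (9): skip — Delhi and Lagos already connected.
Delhi-Sofia (10): add — endpoints in different components.
Hanoi-Paris (11): add — endpoints in different components.
Paris-Quito (13): add — endpoints in different components.
Quito-Seoul (14): add — endpoints in different components.
Every non-tree edge has weight strictly greater than the heaviest edge on the tree path between its endpoints, so the MST is unique.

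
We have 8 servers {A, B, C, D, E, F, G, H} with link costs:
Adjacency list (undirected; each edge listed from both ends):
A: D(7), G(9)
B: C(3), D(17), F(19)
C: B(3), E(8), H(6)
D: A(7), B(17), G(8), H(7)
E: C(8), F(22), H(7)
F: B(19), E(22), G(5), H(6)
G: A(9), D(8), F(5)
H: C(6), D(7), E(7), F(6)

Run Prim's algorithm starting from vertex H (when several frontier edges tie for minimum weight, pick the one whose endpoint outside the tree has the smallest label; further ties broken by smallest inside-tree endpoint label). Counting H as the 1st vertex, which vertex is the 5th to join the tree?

Grow the tree from H using Prim:
Step 1: cheapest edge leaving the tree is C—H (6); add C.
Step 2: cheapest edge leaving the tree is B—C (3); add B.
Step 3: cheapest edge leaving the tree is F—H (6); add F.
Step 4: cheapest edge leaving the tree is F—G (5); add G.
Step 5: cheapest edge leaving the tree is D—H (7); add D.
Step 6: cheapest edge leaving the tree is A—D (7); add A.
Step 7: cheapest edge leaving the tree is E—H (7); add E.
Vertex order: H, C, B, F, G, D, A, E. The 5th vertex is G.

G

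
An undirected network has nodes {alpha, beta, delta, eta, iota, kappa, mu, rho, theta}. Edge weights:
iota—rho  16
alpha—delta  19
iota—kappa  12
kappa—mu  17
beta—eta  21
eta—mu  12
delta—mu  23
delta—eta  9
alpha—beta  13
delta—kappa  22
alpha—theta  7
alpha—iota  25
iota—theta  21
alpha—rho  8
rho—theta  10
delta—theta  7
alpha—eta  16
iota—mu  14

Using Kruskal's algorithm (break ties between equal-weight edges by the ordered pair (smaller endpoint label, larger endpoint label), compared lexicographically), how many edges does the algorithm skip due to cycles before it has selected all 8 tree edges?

1

Kruskal's algorithm — process edges by increasing weight (ties by edge label):
alpha—theta (7): add — endpoints in different components.
delta—theta (7): add — endpoints in different components.
alpha—rho (8): add — endpoints in different components.
delta—eta (9): add — endpoints in different components.
rho—theta (10): skip — rho and theta already connected.
eta—mu (12): add — endpoints in different components.
iota—kappa (12): add — endpoints in different components.
alpha—beta (13): add — endpoints in different components.
iota—mu (14): add — endpoints in different components.
Edges rejected before the tree was complete: 1.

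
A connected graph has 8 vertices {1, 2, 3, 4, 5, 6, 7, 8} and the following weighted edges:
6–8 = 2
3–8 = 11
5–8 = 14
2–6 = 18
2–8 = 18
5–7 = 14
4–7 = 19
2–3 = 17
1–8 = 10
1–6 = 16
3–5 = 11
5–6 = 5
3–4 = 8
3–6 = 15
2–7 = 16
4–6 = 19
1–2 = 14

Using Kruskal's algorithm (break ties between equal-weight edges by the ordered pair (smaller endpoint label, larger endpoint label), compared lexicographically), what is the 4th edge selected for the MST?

Kruskal's algorithm — process edges by increasing weight (ties by edge label):
6–8 (2): add — endpoints in different components.
5–6 (5): add — endpoints in different components.
3–4 (8): add — endpoints in different components.
1–8 (10): add — endpoints in different components.
3–5 (11): add — endpoints in different components.
3–8 (11): skip — 3 and 8 already connected.
1–2 (14): add — endpoints in different components.
5–7 (14): add — endpoints in different components.
The 4th edge added is 1–8.

1-8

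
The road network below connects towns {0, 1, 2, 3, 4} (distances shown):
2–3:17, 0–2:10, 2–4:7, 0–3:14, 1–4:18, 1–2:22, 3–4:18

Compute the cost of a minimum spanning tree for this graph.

49

Sort edges by weight, then run Kruskal:
2–4 (7): add. Components now {0} {1} {2,4} {3}
0–2 (10): add. Components now {0,2,4} {1} {3}
0–3 (14): add. Components now {0,2,3,4} {1}
2–3 (17): skip — 2 and 3 already connected.
1–4 (18): add. Components now {0,1,2,3,4}
MST edges: 2–4, 0–2, 0–3, 1–4; total weight 7+10+14+18 = 49.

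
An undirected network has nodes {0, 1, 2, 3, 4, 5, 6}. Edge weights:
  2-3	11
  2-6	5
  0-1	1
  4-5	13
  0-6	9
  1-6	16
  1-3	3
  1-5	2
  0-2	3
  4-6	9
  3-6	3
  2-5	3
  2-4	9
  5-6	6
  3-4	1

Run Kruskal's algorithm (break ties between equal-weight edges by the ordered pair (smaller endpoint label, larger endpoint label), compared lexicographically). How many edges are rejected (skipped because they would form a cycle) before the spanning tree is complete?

1

Sort edges by weight, then run Kruskal:
0-1 (1): add. Components now {0,1} {2} {3} {4} {5} {6}
3-4 (1): add. Components now {0,1} {2} {3,4} {5} {6}
1-5 (2): add. Components now {0,1,5} {2} {3,4} {6}
0-2 (3): add. Components now {0,1,2,5} {3,4} {6}
1-3 (3): add. Components now {0,1,2,3,4,5} {6}
2-5 (3): skip — 2 and 5 already connected.
3-6 (3): add. Components now {0,1,2,3,4,5,6}
Edges rejected before the tree was complete: 1.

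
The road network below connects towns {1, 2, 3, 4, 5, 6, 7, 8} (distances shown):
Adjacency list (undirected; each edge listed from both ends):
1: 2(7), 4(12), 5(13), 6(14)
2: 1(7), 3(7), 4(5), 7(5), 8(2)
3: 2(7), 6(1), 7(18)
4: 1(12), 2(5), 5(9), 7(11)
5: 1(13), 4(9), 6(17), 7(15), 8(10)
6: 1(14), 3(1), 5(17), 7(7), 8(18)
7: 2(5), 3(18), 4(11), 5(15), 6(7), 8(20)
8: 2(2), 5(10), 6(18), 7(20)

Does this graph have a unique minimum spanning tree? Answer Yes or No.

No

Kruskal's algorithm — process edges by increasing weight (ties by edge label):
3-6 (1): add — endpoints in different components.
2-8 (2): add — endpoints in different components.
2-4 (5): add — endpoints in different components.
2-7 (5): add — endpoints in different components.
1-2 (7): add — endpoints in different components.
2-3 (7): add — endpoints in different components.
6-7 (7): skip — 6 and 7 already connected.
4-5 (9): add — endpoints in different components.
Non-tree edge 6-7 has weight 7, equal to the heaviest edge on its tree cycle — swapping gives another MST of the same weight. Not unique.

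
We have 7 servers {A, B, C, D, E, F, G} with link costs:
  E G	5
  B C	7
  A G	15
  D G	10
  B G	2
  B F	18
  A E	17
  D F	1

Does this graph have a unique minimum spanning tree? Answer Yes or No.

Kruskal: consider edges lightest-first.
D F (1): add — endpoints in different components.
B G (2): add — endpoints in different components.
E G (5): add — endpoints in different components.
B C (7): add — endpoints in different components.
D G (10): add — endpoints in different components.
A G (15): add — endpoints in different components.
Every non-tree edge has weight strictly greater than the heaviest edge on the tree path between its endpoints, so the MST is unique.

Yes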